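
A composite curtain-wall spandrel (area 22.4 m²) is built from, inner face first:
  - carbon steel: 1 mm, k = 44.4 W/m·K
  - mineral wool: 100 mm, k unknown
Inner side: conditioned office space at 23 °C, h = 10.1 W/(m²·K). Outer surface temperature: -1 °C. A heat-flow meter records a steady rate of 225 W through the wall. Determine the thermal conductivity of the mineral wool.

k ≈ 0.0437 W/(m·K)

Treating each layer as a thermal resistance in series:
R_inner film = 1/(h_i·A) = 1/(10.1×22.4) = 0.00442 K/W
R_carbon steel = L/(kA) = 0.001/(44.4×22.4) = 1.005×10^-6 K/W
Sum of known resistances R_other = 0.004421 K/W
Total R = ΔT/Q = 24/225 = 0.1067 K/W
R_mineral wool = R_total − R_other = 0.1022 K/W
k = L/(R·A) = 0.1/(0.1022×22.4)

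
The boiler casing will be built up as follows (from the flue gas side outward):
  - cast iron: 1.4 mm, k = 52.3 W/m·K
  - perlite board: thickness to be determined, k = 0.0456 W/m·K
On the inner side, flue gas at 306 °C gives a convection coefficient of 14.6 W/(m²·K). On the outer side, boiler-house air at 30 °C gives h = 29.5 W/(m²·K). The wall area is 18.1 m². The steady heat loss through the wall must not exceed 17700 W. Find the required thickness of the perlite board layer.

Using the resistance-network approach (series):
R_inner film = 1/(h_i·A) = 1/(14.6×18.1) = 0.003784 K/W
R_cast iron = L/(kA) = 0.0014/(52.3×18.1) = 1.479×10^-6 K/W
R_outer film = 1/(h_o·A) = 1/(29.5×18.1) = 0.001873 K/W
Sum of the known resistances R_other = 0.005658 K/W
Required total resistance R_tot = ΔT/Q_allow = 276/17700 = 0.01559 K/W
R_perlite board = R_tot − R_other = 0.009935 K/W
L = R·k·A = 0.009935×0.0456×18.1

L ≈ 8.2 mm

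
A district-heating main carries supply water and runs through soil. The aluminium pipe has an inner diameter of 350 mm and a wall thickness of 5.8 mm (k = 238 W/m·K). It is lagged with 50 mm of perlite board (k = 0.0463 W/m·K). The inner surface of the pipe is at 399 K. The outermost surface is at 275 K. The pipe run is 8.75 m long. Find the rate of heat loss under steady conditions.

Q ≈ 1290 W

For a radial system each layer contributes R = ln(r_out/r_in)/(2πkL); films add R = 1/(hA).
R_aluminium pipe wall = ln(180.8/175)/(2π×238×8.75) = 2.492×10^-6 K/W
R_perlite board = ln(230.8/180.8)/(2π×0.0463×8.75) = 0.09592 K/W
R_total = 0.09592 K/W
Q = ΔT/R_total = 124/0.09592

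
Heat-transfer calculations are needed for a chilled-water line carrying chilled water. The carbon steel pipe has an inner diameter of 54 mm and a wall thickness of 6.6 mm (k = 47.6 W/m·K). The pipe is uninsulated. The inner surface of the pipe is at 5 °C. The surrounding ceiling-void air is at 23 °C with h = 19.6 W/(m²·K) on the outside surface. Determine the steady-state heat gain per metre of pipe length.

Treating each annulus and film as a series resistance:
R_carbon steel pipe wall = ln(33.6/27)/(2π×47.6×1) = 7.312×10^-4 K/W
R_outer film = 1/(h_o·2πr_oL) = 1/(19.6×2π×0.0336×1) = 0.2417 K/W
R_total = 0.2424 K/W
Q = ΔT/R_total = 18/0.2424

q′ ≈ 74.3 W/m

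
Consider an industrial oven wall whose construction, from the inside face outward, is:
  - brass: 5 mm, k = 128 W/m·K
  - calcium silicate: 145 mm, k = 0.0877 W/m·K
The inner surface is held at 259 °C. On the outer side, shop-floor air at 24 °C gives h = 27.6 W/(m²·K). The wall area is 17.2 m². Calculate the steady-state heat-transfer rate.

Q ≈ 2390 W

Series thermal resistances:
R_brass = L/(kA) = 0.005/(128×17.2) = 2.271×10^-6 K/W
R_calcium silicate = L/(kA) = 0.145/(0.0877×17.2) = 0.09613 K/W
R_outer film = 1/(h_o·A) = 1/(27.6×17.2) = 0.002107 K/W
R_total = 0.09823 K/W
Q = ΔT / R_total = 235 / 0.09823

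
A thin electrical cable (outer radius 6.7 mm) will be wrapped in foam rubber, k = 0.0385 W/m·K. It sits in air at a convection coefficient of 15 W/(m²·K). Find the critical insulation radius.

r_cr ≈ 2.57 mm

For a cylinder r_cr = k/h = 0.0385/15
r_cr = 2.57 mm; since the bare radius (6.7 mm) is above r_cr, any added insulation will reduce heat loss.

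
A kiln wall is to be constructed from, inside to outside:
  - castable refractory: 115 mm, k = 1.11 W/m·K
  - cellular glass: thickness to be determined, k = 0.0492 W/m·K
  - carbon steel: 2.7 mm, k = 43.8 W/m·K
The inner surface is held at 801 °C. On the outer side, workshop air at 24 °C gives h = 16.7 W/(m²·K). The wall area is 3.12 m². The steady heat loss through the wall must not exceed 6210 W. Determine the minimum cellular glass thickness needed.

Using the resistance-network approach (series):
R_castable refractory = L/(kA) = 0.115/(1.11×3.12) = 0.03321 K/W
R_carbon steel = L/(kA) = 0.0027/(43.8×3.12) = 1.976×10^-5 K/W
R_outer film = 1/(h_o·A) = 1/(16.7×3.12) = 0.01919 K/W
Sum of the known resistances R_other = 0.05242 K/W
Required total resistance R_tot = ΔT/Q_allow = 777/6210 = 0.1251 K/W
R_cellular glass = R_tot − R_other = 0.0727 K/W
L = R·k·A = 0.0727×0.0492×3.12

L ≈ 11.2 mm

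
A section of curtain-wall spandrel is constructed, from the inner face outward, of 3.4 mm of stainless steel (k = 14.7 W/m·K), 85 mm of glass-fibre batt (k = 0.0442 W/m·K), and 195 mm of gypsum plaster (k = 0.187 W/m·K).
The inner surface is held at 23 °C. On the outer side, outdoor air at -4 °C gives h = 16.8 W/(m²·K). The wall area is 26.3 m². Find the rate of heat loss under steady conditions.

Q ≈ 235 W

Treating each layer as a thermal resistance in series:
R_stainless steel = L/(kA) = 0.0034/(14.7×26.3) = 8.794×10^-6 K/W
R_glass-fibre batt = L/(kA) = 0.085/(0.0442×26.3) = 0.07312 K/W
R_gypsum plaster = L/(kA) = 0.195/(0.187×26.3) = 0.03965 K/W
R_outer film = 1/(h_o·A) = 1/(16.8×26.3) = 0.002263 K/W
R_total = 0.115 K/W
Q = ΔT / R_total = 27 / 0.115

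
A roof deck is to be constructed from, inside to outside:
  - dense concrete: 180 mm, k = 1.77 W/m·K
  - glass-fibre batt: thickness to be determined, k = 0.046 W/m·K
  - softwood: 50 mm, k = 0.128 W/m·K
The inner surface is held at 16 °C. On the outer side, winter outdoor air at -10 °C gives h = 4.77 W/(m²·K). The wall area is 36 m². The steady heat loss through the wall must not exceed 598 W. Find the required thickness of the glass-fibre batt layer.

L ≈ 39.7 mm

Thermal resistances in series:
R_dense concrete = L/(kA) = 0.18/(1.77×36) = 0.002825 K/W
R_softwood = L/(kA) = 0.05/(0.128×36) = 0.01085 K/W
R_outer film = 1/(h_o·A) = 1/(4.77×36) = 0.005823 K/W
Sum of the known resistances R_other = 0.0195 K/W
Required total resistance R_tot = ΔT/Q_allow = 26/598 = 0.04348 K/W
R_glass-fibre batt = R_tot − R_other = 0.02398 K/W
L = R·k·A = 0.02398×0.046×36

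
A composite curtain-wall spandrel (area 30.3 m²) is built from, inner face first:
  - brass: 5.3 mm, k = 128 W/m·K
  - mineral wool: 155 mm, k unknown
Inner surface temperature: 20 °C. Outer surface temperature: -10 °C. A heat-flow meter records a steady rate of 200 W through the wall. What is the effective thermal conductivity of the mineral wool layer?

k ≈ 0.0341 W/(m·K)

Series thermal resistances:
R_brass = L/(kA) = 0.0053/(128×30.3) = 1.367×10^-6 K/W
Sum of known resistances R_other = 1.367×10^-6 K/W
Total R = ΔT/Q = 30/200 = 0.15 K/W
R_mineral wool = R_total − R_other = 0.15 K/W
k = L/(R·A) = 0.155/(0.15×30.3)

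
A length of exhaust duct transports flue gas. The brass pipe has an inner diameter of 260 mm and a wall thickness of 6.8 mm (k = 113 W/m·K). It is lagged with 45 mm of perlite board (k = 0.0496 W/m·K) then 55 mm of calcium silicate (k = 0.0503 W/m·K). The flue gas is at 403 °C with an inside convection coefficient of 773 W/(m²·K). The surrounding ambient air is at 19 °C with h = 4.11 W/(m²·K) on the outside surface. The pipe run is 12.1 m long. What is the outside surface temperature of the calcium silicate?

T ≈ 51.8 °C

Cylindrical conduction, so R = ln(r₂/r₁)/(2πkL) per layer, in series:
R_inner film = 1/(h_i·2πr₁L) = 1/(773×2π×0.13×12.1) = 1.309×10^-4 K/W
R_brass pipe wall = ln(136.8/130)/(2π×113×12.1) = 5.935×10^-6 K/W
R_perlite board = ln(181.8/136.8)/(2π×0.0496×12.1) = 0.07542 K/W
R_calcium silicate = ln(236.8/181.8)/(2π×0.0503×12.1) = 0.06912 K/W
R_outer film = 1/(h_o·2πr_oL) = 1/(4.11×2π×0.2368×12.1) = 0.01351 K/W
R_total = 0.1582 K/W
Q = ΔT/R_total = 384/0.1582
Q = 2430 W
T_interface = T_inner − Q·ΣR(inner→interface) = 403 − 2430×0.1447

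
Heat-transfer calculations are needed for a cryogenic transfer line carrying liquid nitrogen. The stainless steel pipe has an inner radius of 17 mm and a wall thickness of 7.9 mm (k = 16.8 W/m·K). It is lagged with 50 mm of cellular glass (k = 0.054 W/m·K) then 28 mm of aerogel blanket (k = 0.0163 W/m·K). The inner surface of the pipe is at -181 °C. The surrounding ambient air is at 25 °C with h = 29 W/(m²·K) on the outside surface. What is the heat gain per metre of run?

Cylindrical conduction, so R = ln(r₂/r₁)/(2πkL) per layer, in series:
R_stainless steel pipe wall = ln(24.9/17)/(2π×16.8×1) = 0.003616 K/W
R_cellular glass = ln(74.9/24.9)/(2π×0.054×1) = 3.246 K/W
R_aerogel blanket = ln(102.9/74.9)/(2π×0.0163×1) = 3.101 K/W
R_outer film = 1/(h_o·2πr_oL) = 1/(29×2π×0.1029×1) = 0.05333 K/W
R_total = 6.404 K/W
Q = ΔT/R_total = 206/6.404

q′ ≈ 32.2 W/m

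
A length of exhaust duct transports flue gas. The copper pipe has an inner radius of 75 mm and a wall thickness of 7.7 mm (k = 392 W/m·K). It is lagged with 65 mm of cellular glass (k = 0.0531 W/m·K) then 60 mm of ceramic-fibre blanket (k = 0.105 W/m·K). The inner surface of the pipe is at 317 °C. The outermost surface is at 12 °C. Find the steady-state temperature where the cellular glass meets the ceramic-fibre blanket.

Radial resistances (cylindrical: R_cond = ln(r_o/r_i)/(2πkL), R_conv = 1/(h·2πrL)):
R_copper pipe wall = ln(82.7/75)/(2π×392×1) = 3.968×10^-5 K/W
R_cellular glass = ln(147.7/82.7)/(2π×0.0531×1) = 1.738 K/W
R_ceramic-fibre blanket = ln(207.7/147.7)/(2π×0.105×1) = 0.5167 K/W
R_total = 2.255 K/W
Q = ΔT/R_total = 305/2.255
Q = 135 W/m
T_interface = T_inner − Q·ΣR(inner→interface) = 317 − 135×1.738

T ≈ 81.9 °C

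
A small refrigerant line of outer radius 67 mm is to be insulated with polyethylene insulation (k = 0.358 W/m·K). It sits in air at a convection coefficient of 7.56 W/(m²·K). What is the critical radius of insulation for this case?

For a cylinder r_cr = k/h = 0.358/7.56
r_cr = 47.4 mm; since the bare radius (67 mm) is above r_cr, any added insulation will reduce heat loss.

r_cr ≈ 47.4 mm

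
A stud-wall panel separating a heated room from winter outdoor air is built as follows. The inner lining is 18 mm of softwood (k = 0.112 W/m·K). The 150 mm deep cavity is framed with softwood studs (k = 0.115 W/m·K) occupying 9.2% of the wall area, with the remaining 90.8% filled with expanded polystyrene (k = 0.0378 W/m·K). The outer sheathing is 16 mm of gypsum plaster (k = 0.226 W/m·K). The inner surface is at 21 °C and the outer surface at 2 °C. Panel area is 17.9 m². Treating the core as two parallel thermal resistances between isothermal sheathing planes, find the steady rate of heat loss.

Q ≈ 95.2 W

Sheathing layers in series; stud and cavity paths in parallel between them.
R_inner = 0.018/(0.112×17.9) = 0.008978 K/W
R_stud  = 0.15/(0.115×0.092×17.9) = 0.792 K/W
R_cav   = 0.15/(0.0378×0.908×17.9) = 0.2442 K/W
1/R_core = 1/R_stud + 1/R_cav → R_core = 0.1866 K/W
R_outer = 0.016/(0.226×17.9) = 0.003955 K/W
R_total = 0.1996 K/W
Q = ΔT/R_total = 19/0.1996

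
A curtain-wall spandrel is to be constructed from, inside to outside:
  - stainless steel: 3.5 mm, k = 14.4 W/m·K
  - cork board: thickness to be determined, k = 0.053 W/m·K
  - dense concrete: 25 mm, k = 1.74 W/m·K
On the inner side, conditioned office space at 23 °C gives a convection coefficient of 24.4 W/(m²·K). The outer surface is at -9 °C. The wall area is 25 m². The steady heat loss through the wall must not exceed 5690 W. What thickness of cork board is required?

Model the wall as resistances in series:
R_inner film = 1/(h_i·A) = 1/(24.4×25) = 0.001639 K/W
R_stainless steel = L/(kA) = 0.0035/(14.4×25) = 9.722×10^-6 K/W
R_dense concrete = L/(kA) = 0.025/(1.74×25) = 5.747×10^-4 K/W
Sum of the known resistances R_other = 0.002224 K/W
Required total resistance R_tot = ΔT/Q_allow = 32/5690 = 0.005624 K/W
R_cork board = R_tot − R_other = 0.0034 K/W
L = R·k·A = 0.0034×0.053×25

L ≈ 4.51 mm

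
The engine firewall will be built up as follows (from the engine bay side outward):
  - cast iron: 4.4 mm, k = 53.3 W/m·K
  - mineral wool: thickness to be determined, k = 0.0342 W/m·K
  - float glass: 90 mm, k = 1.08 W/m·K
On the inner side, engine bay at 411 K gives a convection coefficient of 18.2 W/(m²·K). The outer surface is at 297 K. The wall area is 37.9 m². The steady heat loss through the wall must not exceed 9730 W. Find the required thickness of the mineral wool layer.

Series thermal resistances:
R_inner film = 1/(h_i·A) = 1/(18.2×37.9) = 0.00145 K/W
R_cast iron = L/(kA) = 0.0044/(53.3×37.9) = 2.178×10^-6 K/W
R_float glass = L/(kA) = 0.09/(1.08×37.9) = 0.002199 K/W
Sum of the known resistances R_other = 0.003651 K/W
Required total resistance R_tot = ΔT/Q_allow = 114/9730 = 0.01172 K/W
R_mineral wool = R_tot − R_other = 0.008066 K/W
L = R·k·A = 0.008066×0.0342×37.9

L ≈ 10.5 mm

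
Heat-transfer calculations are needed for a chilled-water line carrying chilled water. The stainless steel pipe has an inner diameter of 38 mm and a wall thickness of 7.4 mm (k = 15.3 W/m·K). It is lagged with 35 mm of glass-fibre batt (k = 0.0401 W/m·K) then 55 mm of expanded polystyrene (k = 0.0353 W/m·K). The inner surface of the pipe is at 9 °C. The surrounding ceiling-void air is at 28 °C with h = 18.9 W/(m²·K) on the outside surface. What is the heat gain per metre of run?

q′ ≈ 3.01 W/m

Radial resistances (cylindrical: R_cond = ln(r_o/r_i)/(2πkL), R_conv = 1/(h·2πrL)):
R_stainless steel pipe wall = ln(26.4/19)/(2π×15.3×1) = 0.003422 K/W
R_glass-fibre batt = ln(61.4/26.4)/(2π×0.0401×1) = 3.35 K/W
R_expanded polystyrene = ln(116.4/61.4)/(2π×0.0353×1) = 2.884 K/W
R_outer film = 1/(h_o·2πr_oL) = 1/(18.9×2π×0.1164×1) = 0.07234 K/W
R_total = 6.31 K/W
Q = ΔT/R_total = 19/6.31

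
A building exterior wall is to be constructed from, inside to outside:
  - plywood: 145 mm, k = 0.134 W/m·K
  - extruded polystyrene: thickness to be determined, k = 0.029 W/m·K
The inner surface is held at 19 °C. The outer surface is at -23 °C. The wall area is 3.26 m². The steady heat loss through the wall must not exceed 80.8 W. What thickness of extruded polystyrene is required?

L ≈ 17.8 mm

Thermal resistances in series:
R_plywood = L/(kA) = 0.145/(0.134×3.26) = 0.3319 K/W
Sum of the known resistances R_other = 0.3319 K/W
Required total resistance R_tot = ΔT/Q_allow = 42/80.8 = 0.5198 K/W
R_extruded polystyrene = R_tot − R_other = 0.1879 K/W
L = R·k·A = 0.1879×0.029×3.26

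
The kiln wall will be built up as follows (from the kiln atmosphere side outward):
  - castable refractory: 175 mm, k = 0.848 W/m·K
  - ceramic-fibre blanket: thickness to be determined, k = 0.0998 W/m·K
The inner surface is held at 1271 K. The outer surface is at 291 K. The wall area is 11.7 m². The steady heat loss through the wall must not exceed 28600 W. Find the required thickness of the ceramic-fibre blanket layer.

Series thermal resistances:
R_castable refractory = L/(kA) = 0.175/(0.848×11.7) = 0.01764 K/W
Sum of the known resistances R_other = 0.01764 K/W
Required total resistance R_tot = ΔT/Q_allow = 980/28600 = 0.03427 K/W
R_ceramic-fibre blanket = R_tot − R_other = 0.01663 K/W
L = R·k·A = 0.01663×0.0998×11.7

L ≈ 19.4 mm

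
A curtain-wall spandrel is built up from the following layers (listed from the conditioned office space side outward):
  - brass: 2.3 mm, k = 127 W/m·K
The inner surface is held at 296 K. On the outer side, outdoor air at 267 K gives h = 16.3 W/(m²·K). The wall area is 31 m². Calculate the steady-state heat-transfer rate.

Using the resistance-network approach (series):
R_brass = L/(kA) = 0.0023/(127×31) = 5.842×10^-7 K/W
R_outer film = 1/(h_o·A) = 1/(16.3×31) = 0.001979 K/W
R_total = 0.00198 K/W
Q = ΔT / R_total = 29 / 0.00198

Q ≈ 14600 W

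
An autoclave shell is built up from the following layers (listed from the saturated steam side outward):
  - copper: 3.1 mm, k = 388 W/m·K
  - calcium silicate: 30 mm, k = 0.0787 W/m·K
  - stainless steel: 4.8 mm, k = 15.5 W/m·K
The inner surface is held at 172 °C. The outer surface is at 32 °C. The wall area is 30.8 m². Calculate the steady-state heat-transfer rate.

Q ≈ 11300 W

Series thermal resistances:
R_copper = L/(kA) = 0.0031/(388×30.8) = 2.594×10^-7 K/W
R_calcium silicate = L/(kA) = 0.03/(0.0787×30.8) = 0.01238 K/W
R_stainless steel = L/(kA) = 0.0048/(15.5×30.8) = 1.005×10^-5 K/W
R_total = 0.01239 K/W
Q = ΔT / R_total = 140 / 0.01239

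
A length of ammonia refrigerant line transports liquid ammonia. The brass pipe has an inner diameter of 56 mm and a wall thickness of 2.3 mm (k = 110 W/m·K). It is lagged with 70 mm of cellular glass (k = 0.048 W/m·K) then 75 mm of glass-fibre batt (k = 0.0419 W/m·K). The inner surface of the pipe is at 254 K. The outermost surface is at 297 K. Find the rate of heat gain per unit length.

q′ ≈ 7.06 W/m

Treating each annulus and film as a series resistance:
R_brass pipe wall = ln(30.3/28)/(2π×110×1) = 1.142×10^-4 K/W
R_cellular glass = ln(100.3/30.3)/(2π×0.048×1) = 3.969 K/W
R_glass-fibre batt = ln(175.3/100.3)/(2π×0.0419×1) = 2.121 K/W
R_total = 6.09 K/W
Q = ΔT/R_total = 43/6.09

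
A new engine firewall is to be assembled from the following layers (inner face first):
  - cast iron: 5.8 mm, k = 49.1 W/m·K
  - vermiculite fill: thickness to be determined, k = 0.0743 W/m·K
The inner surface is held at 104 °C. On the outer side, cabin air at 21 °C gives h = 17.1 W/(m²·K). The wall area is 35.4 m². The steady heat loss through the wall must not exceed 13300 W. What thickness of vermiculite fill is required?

L ≈ 12.1 mm

Thermal resistances in series:
R_cast iron = L/(kA) = 0.0058/(49.1×35.4) = 3.337×10^-6 K/W
R_outer film = 1/(h_o·A) = 1/(17.1×35.4) = 0.001652 K/W
Sum of the known resistances R_other = 0.001655 K/W
Required total resistance R_tot = ΔT/Q_allow = 83/13300 = 0.006241 K/W
R_vermiculite fill = R_tot − R_other = 0.004585 K/W
L = R·k·A = 0.004585×0.0743×35.4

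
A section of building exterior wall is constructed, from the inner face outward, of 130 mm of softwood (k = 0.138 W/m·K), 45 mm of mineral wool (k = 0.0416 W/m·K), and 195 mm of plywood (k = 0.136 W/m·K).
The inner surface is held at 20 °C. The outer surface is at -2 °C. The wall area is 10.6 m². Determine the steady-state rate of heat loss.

Thermal resistances in series:
R_softwood = L/(kA) = 0.13/(0.138×10.6) = 0.08887 K/W
R_mineral wool = L/(kA) = 0.045/(0.0416×10.6) = 0.1021 K/W
R_plywood = L/(kA) = 0.195/(0.136×10.6) = 0.1353 K/W
R_total = 0.3262 K/W
Q = ΔT / R_total = 22 / 0.3262

Q ≈ 67.4 W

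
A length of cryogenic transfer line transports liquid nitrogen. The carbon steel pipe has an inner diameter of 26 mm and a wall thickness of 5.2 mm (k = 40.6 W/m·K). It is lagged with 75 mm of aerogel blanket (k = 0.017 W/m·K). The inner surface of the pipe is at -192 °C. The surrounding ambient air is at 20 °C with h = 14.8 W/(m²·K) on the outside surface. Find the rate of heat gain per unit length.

Per-layer cylindrical resistances, series-summed:
R_carbon steel pipe wall = ln(18.2/13)/(2π×40.6×1) = 0.001319 K/W
R_aerogel blanket = ln(93.2/18.2)/(2π×0.017×1) = 15.29 K/W
R_outer film = 1/(h_o·2πr_oL) = 1/(14.8×2π×0.0932×1) = 0.1154 K/W
R_total = 15.41 K/W
Q = ΔT/R_total = 212/15.41

q′ ≈ 13.8 W/m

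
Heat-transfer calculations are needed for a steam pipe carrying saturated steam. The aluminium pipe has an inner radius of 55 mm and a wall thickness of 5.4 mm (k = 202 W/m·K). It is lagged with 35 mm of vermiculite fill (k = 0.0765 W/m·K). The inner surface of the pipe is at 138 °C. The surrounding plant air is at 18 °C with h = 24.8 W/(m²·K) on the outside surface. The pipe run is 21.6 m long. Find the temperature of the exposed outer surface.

T ≈ 25.9 °C

Per-layer cylindrical resistances, series-summed:
R_aluminium pipe wall = ln(60.4/55)/(2π×202×21.6) = 3.416×10^-6 K/W
R_vermiculite fill = ln(95.4/60.4)/(2π×0.0765×21.6) = 0.04403 K/W
R_outer film = 1/(h_o·2πr_oL) = 1/(24.8×2π×0.0954×21.6) = 0.003114 K/W
R_total = 0.04714 K/W
Q = ΔT/R_total = 120/0.04714
Q = 2550 W
T_interface = T_inner − Q·ΣR(inner→interface) = 138 − 2550×0.04403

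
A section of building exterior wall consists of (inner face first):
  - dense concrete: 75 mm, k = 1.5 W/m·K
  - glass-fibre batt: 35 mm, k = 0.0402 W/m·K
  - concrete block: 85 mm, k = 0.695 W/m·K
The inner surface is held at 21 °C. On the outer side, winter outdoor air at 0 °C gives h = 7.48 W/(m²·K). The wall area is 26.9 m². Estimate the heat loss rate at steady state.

Thermal resistances in series:
R_dense concrete = L/(kA) = 0.075/(1.5×26.9) = 0.001859 K/W
R_glass-fibre batt = L/(kA) = 0.035/(0.0402×26.9) = 0.03237 K/W
R_concrete block = L/(kA) = 0.085/(0.695×26.9) = 0.004547 K/W
R_outer film = 1/(h_o·A) = 1/(7.48×26.9) = 0.00497 K/W
R_total = 0.04374 K/W
Q = ΔT / R_total = 21 / 0.04374

Q ≈ 480 W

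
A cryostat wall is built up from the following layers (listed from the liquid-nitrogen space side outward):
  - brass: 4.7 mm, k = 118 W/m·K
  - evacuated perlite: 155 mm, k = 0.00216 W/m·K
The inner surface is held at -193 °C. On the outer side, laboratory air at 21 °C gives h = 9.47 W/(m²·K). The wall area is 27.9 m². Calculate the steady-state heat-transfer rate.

Q ≈ 83.1 W

Using the resistance-network approach (series):
R_brass = L/(kA) = 0.0047/(118×27.9) = 1.428×10^-6 K/W
R_evacuated perlite = L/(kA) = 0.155/(0.00216×27.9) = 2.572 K/W
R_outer film = 1/(h_o·A) = 1/(9.47×27.9) = 0.003785 K/W
R_total = 2.576 K/W
Q = ΔT / R_total = 214 / 2.576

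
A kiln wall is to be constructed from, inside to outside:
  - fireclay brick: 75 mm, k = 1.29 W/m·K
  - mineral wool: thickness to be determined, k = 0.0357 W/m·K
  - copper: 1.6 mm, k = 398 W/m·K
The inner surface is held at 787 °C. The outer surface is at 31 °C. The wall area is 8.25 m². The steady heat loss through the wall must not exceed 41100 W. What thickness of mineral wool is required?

Using the resistance-network approach (series):
R_fireclay brick = L/(kA) = 0.075/(1.29×8.25) = 0.007047 K/W
R_copper = L/(kA) = 0.0016/(398×8.25) = 4.873×10^-7 K/W
Sum of the known resistances R_other = 0.007048 K/W
Required total resistance R_tot = ΔT/Q_allow = 756/41100 = 0.01839 K/W
R_mineral wool = R_tot − R_other = 0.01135 K/W
L = R·k·A = 0.01135×0.0357×8.25

L ≈ 3.34 mm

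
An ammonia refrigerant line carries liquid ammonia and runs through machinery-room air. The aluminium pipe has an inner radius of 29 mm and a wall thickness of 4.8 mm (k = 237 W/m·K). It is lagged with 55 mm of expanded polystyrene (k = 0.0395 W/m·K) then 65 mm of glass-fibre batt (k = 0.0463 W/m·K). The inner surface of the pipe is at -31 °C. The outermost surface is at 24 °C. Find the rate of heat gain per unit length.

Per-layer cylindrical resistances, series-summed:
R_aluminium pipe wall = ln(33.8/29)/(2π×237×1) = 1.029×10^-4 K/W
R_expanded polystyrene = ln(88.8/33.8)/(2π×0.0395×1) = 3.892 K/W
R_glass-fibre batt = ln(153.8/88.8)/(2π×0.0463×1) = 1.888 K/W
R_total = 5.78 K/W
Q = ΔT/R_total = 55/5.78

q′ ≈ 9.52 W/m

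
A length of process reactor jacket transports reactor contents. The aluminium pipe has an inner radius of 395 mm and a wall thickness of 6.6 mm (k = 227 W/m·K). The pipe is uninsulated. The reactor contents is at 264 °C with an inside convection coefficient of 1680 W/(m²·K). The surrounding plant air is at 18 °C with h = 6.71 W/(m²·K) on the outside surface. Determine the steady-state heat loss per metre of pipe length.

q′ ≈ 4150 W/m

Treating each annulus and film as a series resistance:
R_inner film = 1/(h_i·2πr₁L) = 1/(1680×2π×0.395×1) = 2.398×10^-4 K/W
R_aluminium pipe wall = ln(401.6/395)/(2π×227×1) = 1.162×10^-5 K/W
R_outer film = 1/(h_o·2πr_oL) = 1/(6.71×2π×0.4016×1) = 0.05906 K/W
R_total = 0.05931 K/W
Q = ΔT/R_total = 246/0.05931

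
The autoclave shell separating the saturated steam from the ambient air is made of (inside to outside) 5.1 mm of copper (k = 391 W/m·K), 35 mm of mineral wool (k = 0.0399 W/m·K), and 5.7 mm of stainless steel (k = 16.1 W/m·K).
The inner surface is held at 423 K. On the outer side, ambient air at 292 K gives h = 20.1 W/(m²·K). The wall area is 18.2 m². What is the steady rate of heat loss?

Q ≈ 2570 W

Treating each layer as a thermal resistance in series:
R_copper = L/(kA) = 0.0051/(391×18.2) = 7.167×10^-7 K/W
R_mineral wool = L/(kA) = 0.035/(0.0399×18.2) = 0.0482 K/W
R_stainless steel = L/(kA) = 0.0057/(16.1×18.2) = 1.945×10^-5 K/W
R_outer film = 1/(h_o·A) = 1/(20.1×18.2) = 0.002734 K/W
R_total = 0.05095 K/W
Q = ΔT / R_total = 131 / 0.05095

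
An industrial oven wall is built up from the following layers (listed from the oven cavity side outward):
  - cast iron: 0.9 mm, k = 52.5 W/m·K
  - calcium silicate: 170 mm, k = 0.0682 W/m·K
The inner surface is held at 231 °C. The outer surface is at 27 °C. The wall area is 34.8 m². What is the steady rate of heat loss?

Q ≈ 2850 W

Series thermal resistances:
R_cast iron = L/(kA) = 0.0009/(52.5×34.8) = 4.926×10^-7 K/W
R_calcium silicate = L/(kA) = 0.17/(0.0682×34.8) = 0.07163 K/W
R_total = 0.07163 K/W
Q = ΔT / R_total = 204 / 0.07163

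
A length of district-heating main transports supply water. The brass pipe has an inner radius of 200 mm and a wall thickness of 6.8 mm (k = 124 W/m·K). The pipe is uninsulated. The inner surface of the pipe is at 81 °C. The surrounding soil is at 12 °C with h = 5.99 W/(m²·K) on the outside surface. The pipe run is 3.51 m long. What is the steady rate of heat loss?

Q ≈ 1880 W

Per-layer cylindrical resistances, series-summed:
R_brass pipe wall = ln(206.8/200)/(2π×124×3.51) = 1.223×10^-5 K/W
R_outer film = 1/(h_o·2πr_oL) = 1/(5.99×2π×0.2068×3.51) = 0.0366 K/W
R_total = 0.03662 K/W
Q = ΔT/R_total = 69/0.03662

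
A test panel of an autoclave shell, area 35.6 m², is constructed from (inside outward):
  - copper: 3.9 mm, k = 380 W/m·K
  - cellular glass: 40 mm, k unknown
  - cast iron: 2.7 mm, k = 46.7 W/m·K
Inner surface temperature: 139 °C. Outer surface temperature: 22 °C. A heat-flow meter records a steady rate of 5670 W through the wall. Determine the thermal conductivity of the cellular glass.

k ≈ 0.0545 W/(m·K)

Model the wall as resistances in series:
R_copper = L/(kA) = 0.0039/(380×35.6) = 2.883×10^-7 K/W
R_cast iron = L/(kA) = 0.0027/(46.7×35.6) = 1.624×10^-6 K/W
Sum of known resistances R_other = 1.912×10^-6 K/W
Total R = ΔT/Q = 117/5670 = 0.02063 K/W
R_cellular glass = R_total − R_other = 0.02063 K/W
k = L/(R·A) = 0.04/(0.02063×35.6)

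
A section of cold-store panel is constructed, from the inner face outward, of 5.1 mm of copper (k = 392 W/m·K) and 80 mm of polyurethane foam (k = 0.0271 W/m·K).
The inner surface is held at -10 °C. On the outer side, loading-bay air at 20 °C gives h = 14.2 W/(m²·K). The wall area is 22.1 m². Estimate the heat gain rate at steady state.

Series thermal resistances:
R_copper = L/(kA) = 0.0051/(392×22.1) = 5.887×10^-7 K/W
R_polyurethane foam = L/(kA) = 0.08/(0.0271×22.1) = 0.1336 K/W
R_outer film = 1/(h_o·A) = 1/(14.2×22.1) = 0.003187 K/W
R_total = 0.1368 K/W
Q = ΔT / R_total = 30 / 0.1368

Q ≈ 219 W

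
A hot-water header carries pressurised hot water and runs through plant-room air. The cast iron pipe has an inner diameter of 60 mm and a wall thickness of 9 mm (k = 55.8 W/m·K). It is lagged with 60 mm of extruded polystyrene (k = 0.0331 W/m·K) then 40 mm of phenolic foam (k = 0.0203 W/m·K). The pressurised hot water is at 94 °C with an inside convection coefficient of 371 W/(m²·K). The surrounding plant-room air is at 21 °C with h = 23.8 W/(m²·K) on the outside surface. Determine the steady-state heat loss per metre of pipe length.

Treating each annulus and film as a series resistance:
R_inner film = 1/(h_i·2πr₁L) = 1/(371×2π×0.03×1) = 0.0143 K/W
R_cast iron pipe wall = ln(39/30)/(2π×55.8×1) = 7.483×10^-4 K/W
R_extruded polystyrene = ln(99/39)/(2π×0.0331×1) = 4.479 K/W
R_phenolic foam = ln(139/99)/(2π×0.0203×1) = 2.661 K/W
R_outer film = 1/(h_o·2πr_oL) = 1/(23.8×2π×0.139×1) = 0.04811 K/W
R_total = 7.203 K/W
Q = ΔT/R_total = 73/7.203

q′ ≈ 10.1 W/m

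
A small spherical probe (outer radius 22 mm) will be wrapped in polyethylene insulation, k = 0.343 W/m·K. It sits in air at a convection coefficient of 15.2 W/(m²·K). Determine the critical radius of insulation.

For a sphere r_cr = 2k/h = 2×0.343/15.2
r_cr = 45.1 mm; since the bare radius (22 mm) is below r_cr, adding a thin layer of insulation will *increase* heat loss.

r_cr ≈ 45.1 mm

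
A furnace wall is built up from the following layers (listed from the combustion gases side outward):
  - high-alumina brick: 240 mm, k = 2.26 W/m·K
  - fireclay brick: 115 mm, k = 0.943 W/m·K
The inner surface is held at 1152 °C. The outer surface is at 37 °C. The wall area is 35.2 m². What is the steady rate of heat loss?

Q ≈ 172000 W

Thermal resistances in series:
R_high-alumina brick = L/(kA) = 0.24/(2.26×35.2) = 0.003017 K/W
R_fireclay brick = L/(kA) = 0.115/(0.943×35.2) = 0.003465 K/W
R_total = 0.006481 K/W
Q = ΔT / R_total = 1115 / 0.006481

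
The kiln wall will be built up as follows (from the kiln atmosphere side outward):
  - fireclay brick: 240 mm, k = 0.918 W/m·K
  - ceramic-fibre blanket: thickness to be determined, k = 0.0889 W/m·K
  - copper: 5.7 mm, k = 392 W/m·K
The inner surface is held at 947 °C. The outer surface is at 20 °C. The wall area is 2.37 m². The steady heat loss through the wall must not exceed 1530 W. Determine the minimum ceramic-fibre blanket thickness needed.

L ≈ 104 mm

Thermal resistances in series:
R_fireclay brick = L/(kA) = 0.24/(0.918×2.37) = 0.1103 K/W
R_copper = L/(kA) = 0.0057/(392×2.37) = 6.135×10^-6 K/W
Sum of the known resistances R_other = 0.1103 K/W
Required total resistance R_tot = ΔT/Q_allow = 927/1530 = 0.6059 K/W
R_ceramic-fibre blanket = R_tot − R_other = 0.4956 K/W
L = R·k·A = 0.4956×0.0889×2.37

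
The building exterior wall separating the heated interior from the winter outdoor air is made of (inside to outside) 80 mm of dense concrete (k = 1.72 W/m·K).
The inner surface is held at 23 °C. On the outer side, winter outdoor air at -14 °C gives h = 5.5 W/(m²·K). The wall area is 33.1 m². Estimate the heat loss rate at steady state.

Model the wall as resistances in series:
R_dense concrete = L/(kA) = 0.08/(1.72×33.1) = 0.001405 K/W
R_outer film = 1/(h_o·A) = 1/(5.5×33.1) = 0.005493 K/W
R_total = 0.006898 K/W
Q = ΔT / R_total = 37 / 0.006898

Q ≈ 5360 W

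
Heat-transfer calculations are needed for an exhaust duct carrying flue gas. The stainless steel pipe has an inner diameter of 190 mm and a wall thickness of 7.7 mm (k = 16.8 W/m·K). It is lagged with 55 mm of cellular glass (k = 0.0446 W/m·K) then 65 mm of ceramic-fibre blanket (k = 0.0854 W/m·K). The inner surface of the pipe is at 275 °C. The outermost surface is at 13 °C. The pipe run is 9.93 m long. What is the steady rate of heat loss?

Q ≈ 1200 W

Per-layer cylindrical resistances, series-summed:
R_stainless steel pipe wall = ln(102.7/95)/(2π×16.8×9.93) = 7.435×10^-5 K/W
R_cellular glass = ln(157.7/102.7)/(2π×0.0446×9.93) = 0.1541 K/W
R_ceramic-fibre blanket = ln(222.7/157.7)/(2π×0.0854×9.93) = 0.06477 K/W
R_total = 0.219 K/W
Q = ΔT/R_total = 262/0.219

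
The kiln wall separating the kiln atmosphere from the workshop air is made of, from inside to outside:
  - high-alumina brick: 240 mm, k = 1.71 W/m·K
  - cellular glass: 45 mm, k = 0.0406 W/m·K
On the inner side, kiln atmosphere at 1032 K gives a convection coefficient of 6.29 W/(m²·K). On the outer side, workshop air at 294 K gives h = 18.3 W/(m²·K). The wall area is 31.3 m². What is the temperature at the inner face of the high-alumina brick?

T ≈ 952 K

Series thermal resistances:
R_inner film = 1/(h_i·A) = 1/(6.29×31.3) = 0.005079 K/W
R_high-alumina brick = L/(kA) = 0.24/(1.71×31.3) = 0.004484 K/W
R_cellular glass = L/(kA) = 0.045/(0.0406×31.3) = 0.03541 K/W
R_outer film = 1/(h_o·A) = 1/(18.3×31.3) = 0.001746 K/W
R_total = 0.04672 K/W;  Q = ΔT/R_total = 738/0.04672 = 15800 W
T_interface = T_inner − Q·ΣR(inner→interface) = 1032 − 15800×0.005079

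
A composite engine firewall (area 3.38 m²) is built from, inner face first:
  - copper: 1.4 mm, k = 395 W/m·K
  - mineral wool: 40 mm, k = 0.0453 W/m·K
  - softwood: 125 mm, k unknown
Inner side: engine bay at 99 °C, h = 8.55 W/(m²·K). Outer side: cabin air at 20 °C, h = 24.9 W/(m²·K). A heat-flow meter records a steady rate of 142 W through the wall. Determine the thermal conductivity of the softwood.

Treating each layer as a thermal resistance in series:
R_inner film = 1/(h_i·A) = 1/(8.55×3.38) = 0.0346 K/W
R_copper = L/(kA) = 0.0014/(395×3.38) = 1.049×10^-6 K/W
R_mineral wool = L/(kA) = 0.04/(0.0453×3.38) = 0.2612 K/W
R_outer film = 1/(h_o·A) = 1/(24.9×3.38) = 0.01188 K/W
Sum of known resistances R_other = 0.3077 K/W
Total R = ΔT/Q = 79/142 = 0.5563 K/W
R_softwood = R_total − R_other = 0.2486 K/W
k = L/(R·A) = 0.125/(0.2486×3.38)

k ≈ 0.149 W/(m·K)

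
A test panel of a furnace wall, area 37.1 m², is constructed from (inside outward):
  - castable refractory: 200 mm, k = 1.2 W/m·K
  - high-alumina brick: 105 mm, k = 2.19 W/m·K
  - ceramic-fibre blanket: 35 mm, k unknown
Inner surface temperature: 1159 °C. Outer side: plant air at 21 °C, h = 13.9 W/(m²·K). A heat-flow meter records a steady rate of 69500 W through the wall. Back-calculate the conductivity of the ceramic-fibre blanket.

k ≈ 0.109 W/(m·K)

Model the wall as resistances in series:
R_castable refractory = L/(kA) = 0.2/(1.2×37.1) = 0.004492 K/W
R_high-alumina brick = L/(kA) = 0.105/(2.19×37.1) = 0.001292 K/W
R_outer film = 1/(h_o·A) = 1/(13.9×37.1) = 0.001939 K/W
Sum of known resistances R_other = 0.007724 K/W
Total R = ΔT/Q = 1138/69500 = 0.01637 K/W
R_ceramic-fibre blanket = R_total − R_other = 0.00865 K/W
k = L/(R·A) = 0.035/(0.00865×37.1)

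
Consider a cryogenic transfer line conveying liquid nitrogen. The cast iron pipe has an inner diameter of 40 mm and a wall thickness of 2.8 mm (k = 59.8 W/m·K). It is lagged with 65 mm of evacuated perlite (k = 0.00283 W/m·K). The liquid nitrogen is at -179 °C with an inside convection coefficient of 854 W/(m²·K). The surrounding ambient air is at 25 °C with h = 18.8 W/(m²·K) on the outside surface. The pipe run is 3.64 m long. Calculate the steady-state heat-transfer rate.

Q ≈ 9.78 W

Cylindrical conduction, so R = ln(r₂/r₁)/(2πkL) per layer, in series:
R_inner film = 1/(h_i·2πr₁L) = 1/(854×2π×0.02×3.64) = 0.00256 K/W
R_cast iron pipe wall = ln(22.8/20)/(2π×59.8×3.64) = 9.58×10^-5 K/W
R_evacuated perlite = ln(87.8/22.8)/(2π×0.00283×3.64) = 20.83 K/W
R_outer film = 1/(h_o·2πr_oL) = 1/(18.8×2π×0.0878×3.64) = 0.02649 K/W
R_total = 20.86 K/W
Q = ΔT/R_total = 204/20.86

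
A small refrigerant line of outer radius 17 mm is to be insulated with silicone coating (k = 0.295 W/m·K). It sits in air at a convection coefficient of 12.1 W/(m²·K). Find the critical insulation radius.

For a cylinder r_cr = k/h = 0.295/12.1
r_cr = 24.4 mm; since the bare radius (17 mm) is below r_cr, adding a thin layer of insulation will *increase* heat loss.

r_cr ≈ 24.4 mm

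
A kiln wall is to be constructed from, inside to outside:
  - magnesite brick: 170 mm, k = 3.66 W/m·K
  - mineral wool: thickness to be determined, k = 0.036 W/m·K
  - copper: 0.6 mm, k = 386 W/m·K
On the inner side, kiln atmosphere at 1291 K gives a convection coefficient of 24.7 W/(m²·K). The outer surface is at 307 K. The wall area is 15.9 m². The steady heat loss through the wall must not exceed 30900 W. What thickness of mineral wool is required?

Series thermal resistances:
R_inner film = 1/(h_i·A) = 1/(24.7×15.9) = 0.002546 K/W
R_magnesite brick = L/(kA) = 0.17/(3.66×15.9) = 0.002921 K/W
R_copper = L/(kA) = 0.0006/(386×15.9) = 9.776×10^-8 K/W
Sum of the known resistances R_other = 0.005468 K/W
Required total resistance R_tot = ΔT/Q_allow = 984/30900 = 0.03184 K/W
R_mineral wool = R_tot − R_other = 0.02638 K/W
L = R·k·A = 0.02638×0.036×15.9

L ≈ 15.1 mm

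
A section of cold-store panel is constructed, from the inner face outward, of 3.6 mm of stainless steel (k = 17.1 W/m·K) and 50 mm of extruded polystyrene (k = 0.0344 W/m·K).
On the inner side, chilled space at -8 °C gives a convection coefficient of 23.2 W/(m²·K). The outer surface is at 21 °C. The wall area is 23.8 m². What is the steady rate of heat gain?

Series thermal resistances:
R_inner film = 1/(h_i·A) = 1/(23.2×23.8) = 0.001811 K/W
R_stainless steel = L/(kA) = 0.0036/(17.1×23.8) = 8.846×10^-6 K/W
R_extruded polystyrene = L/(kA) = 0.05/(0.0344×23.8) = 0.06107 K/W
R_total = 0.06289 K/W
Q = ΔT / R_total = 29 / 0.06289

Q ≈ 461 W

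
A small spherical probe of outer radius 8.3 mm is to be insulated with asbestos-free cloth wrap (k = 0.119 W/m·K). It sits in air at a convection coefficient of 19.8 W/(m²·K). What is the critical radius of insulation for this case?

For a sphere r_cr = 2k/h = 2×0.119/19.8
r_cr = 12 mm; since the bare radius (8.3 mm) is below r_cr, adding a thin layer of insulation will *increase* heat loss.

r_cr ≈ 12 mm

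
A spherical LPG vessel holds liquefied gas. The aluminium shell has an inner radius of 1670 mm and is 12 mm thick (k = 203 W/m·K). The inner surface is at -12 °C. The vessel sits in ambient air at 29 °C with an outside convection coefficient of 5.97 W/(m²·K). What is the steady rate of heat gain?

Q ≈ 8700 W

Spherical conduction: R = (1/r_in − 1/r_out)/(4πk) per layer; series-sum.
R_aluminium shell = (1/1.67 − 1/1.682)/(4π×203) = 1.675×10^-6 K/W
R_outer film = 1/(h·4πr_o²) = 1/(5.97×4π×1.682²) = 0.004712 K/W
R_total = 0.004713 K/W
Q = ΔT/R_total = 41/0.004713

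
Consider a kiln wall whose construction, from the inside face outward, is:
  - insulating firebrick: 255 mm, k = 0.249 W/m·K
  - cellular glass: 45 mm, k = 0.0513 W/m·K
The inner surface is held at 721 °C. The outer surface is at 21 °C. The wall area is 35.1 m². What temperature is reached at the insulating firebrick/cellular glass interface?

Using the resistance-network approach (series):
R_insulating firebrick = L/(kA) = 0.255/(0.249×35.1) = 0.02918 K/W
R_cellular glass = L/(kA) = 0.045/(0.0513×35.1) = 0.02499 K/W
R_total = 0.05417 K/W;  Q = ΔT/R_total = 700/0.05417 = 12920 W
T_interface = T_inner − Q·ΣR(inner→interface) = 721 − 12900×0.02918

T ≈ 344 °C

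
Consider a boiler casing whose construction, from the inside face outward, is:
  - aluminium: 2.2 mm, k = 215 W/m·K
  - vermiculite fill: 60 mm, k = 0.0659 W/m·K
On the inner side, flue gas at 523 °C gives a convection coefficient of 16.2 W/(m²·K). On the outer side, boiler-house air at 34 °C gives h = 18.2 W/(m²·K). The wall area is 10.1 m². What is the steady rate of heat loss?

Q ≈ 4810 W

Treating each layer as a thermal resistance in series:
R_inner film = 1/(h_i·A) = 1/(16.2×10.1) = 0.006112 K/W
R_aluminium = L/(kA) = 0.0022/(215×10.1) = 1.013×10^-6 K/W
R_vermiculite fill = L/(kA) = 0.06/(0.0659×10.1) = 0.09015 K/W
R_outer film = 1/(h_o·A) = 1/(18.2×10.1) = 0.00544 K/W
R_total = 0.1017 K/W
Q = ΔT / R_total = 489 / 0.1017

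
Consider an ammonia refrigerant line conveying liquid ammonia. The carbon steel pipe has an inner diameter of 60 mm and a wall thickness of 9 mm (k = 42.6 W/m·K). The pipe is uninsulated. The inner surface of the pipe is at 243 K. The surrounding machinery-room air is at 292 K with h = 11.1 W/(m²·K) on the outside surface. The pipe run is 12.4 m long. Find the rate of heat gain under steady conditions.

Q ≈ 1650 W

Per-layer cylindrical resistances, series-summed:
R_carbon steel pipe wall = ln(39/30)/(2π×42.6×12.4) = 7.905×10^-5 K/W
R_outer film = 1/(h_o·2πr_oL) = 1/(11.1×2π×0.039×12.4) = 0.02965 K/W
R_total = 0.02973 K/W
Q = ΔT/R_total = 49/0.02973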